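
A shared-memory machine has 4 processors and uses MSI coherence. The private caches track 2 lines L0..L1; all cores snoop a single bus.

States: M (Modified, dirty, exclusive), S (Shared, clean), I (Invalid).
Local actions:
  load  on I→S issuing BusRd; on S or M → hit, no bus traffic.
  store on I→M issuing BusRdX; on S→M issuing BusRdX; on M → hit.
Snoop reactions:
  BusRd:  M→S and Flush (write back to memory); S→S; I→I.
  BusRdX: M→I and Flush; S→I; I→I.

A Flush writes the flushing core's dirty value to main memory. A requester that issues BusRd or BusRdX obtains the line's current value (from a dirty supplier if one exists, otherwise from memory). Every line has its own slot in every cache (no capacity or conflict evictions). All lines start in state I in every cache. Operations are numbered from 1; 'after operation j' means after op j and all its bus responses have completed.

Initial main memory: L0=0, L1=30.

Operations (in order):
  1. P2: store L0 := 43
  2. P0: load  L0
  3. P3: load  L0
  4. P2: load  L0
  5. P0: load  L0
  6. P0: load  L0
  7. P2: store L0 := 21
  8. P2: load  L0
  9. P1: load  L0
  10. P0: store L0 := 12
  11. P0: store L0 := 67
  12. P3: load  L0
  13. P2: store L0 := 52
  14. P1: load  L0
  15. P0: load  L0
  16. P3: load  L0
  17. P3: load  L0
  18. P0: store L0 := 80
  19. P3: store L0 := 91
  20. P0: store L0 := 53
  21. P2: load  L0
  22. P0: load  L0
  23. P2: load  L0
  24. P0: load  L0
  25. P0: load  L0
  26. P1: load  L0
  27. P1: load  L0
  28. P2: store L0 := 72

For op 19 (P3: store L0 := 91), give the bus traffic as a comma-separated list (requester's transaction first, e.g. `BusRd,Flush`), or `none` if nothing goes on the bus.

bus = BusRdX,Flush

  op1 P2: store L0 := 43 → I/I/M/I on L0; bus BusRdX; mem=0
  op2 P0: load  L0 → S/I/S/I on L0; bus BusRd Flush; mem=43
  op3 P3: load  L0 → S/I/S/S on L0; bus BusRd; mem=43
  op4 P2: load  L0 → S/I/S/S on L0; bus (none); mem=43
  op5 P0: load  L0 → S/I/S/S on L0; bus (none); mem=43
  op6 P0: load  L0 → S/I/S/S on L0; bus (none); mem=43
  op7 P2: store L0 := 21 → I/I/M/I on L0; bus BusRdX; mem=43
  op8 P2: load  L0 → I/I/M/I on L0; bus (none); mem=43
  op9 P1: load  L0 → I/S/S/I on L0; bus BusRd Flush; mem=21
  op10 P0: store L0 := 12 → M/I/I/I on L0; bus BusRdX; mem=21
  op11 P0: store L0 := 67 → M/I/I/I on L0; bus (none); mem=21
  op12 P3: load  L0 → S/I/I/S on L0; bus BusRd Flush; mem=67
  op13 P2: store L0 := 52 → I/I/M/I on L0; bus BusRdX; mem=67
  op14 P1: load  L0 → I/S/S/I on L0; bus BusRd Flush; mem=52
  op15 P0: load  L0 → S/S/S/I on L0; bus BusRd; mem=52
  op16 P3: load  L0 → S/S/S/S on L0; bus BusRd; mem=52
  op17 P3: load  L0 → S/S/S/S on L0; bus (none); mem=52
  op18 P0: store L0 := 80 → M/I/I/I on L0; bus BusRdX; mem=52
  op19 P3: store L0 := 91 → I/I/I/M on L0; bus BusRdX Flush; mem=80
  op20 P0: store L0 := 53 → M/I/I/I on L0; bus BusRdX Flush; mem=91
  op21 P2: load  L0 → S/I/S/I on L0; bus BusRd Flush; mem=53
  op22 P0: load  L0 → S/I/S/I on L0; bus (none); mem=53
  op23 P2: load  L0 → S/I/S/I on L0; bus (none); mem=53
  op24 P0: load  L0 → S/I/S/I on L0; bus (none); mem=53
  op25 P0: load  L0 → S/I/S/I on L0; bus (none); mem=53
  op26 P1: load  L0 → S/S/S/I on L0; bus BusRd; mem=53
  op27 P1: load  L0 → S/S/S/I on L0; bus (none); mem=53
  op28 P2: store L0 := 72 → I/I/M/I on L0; bus BusRdX; mem=53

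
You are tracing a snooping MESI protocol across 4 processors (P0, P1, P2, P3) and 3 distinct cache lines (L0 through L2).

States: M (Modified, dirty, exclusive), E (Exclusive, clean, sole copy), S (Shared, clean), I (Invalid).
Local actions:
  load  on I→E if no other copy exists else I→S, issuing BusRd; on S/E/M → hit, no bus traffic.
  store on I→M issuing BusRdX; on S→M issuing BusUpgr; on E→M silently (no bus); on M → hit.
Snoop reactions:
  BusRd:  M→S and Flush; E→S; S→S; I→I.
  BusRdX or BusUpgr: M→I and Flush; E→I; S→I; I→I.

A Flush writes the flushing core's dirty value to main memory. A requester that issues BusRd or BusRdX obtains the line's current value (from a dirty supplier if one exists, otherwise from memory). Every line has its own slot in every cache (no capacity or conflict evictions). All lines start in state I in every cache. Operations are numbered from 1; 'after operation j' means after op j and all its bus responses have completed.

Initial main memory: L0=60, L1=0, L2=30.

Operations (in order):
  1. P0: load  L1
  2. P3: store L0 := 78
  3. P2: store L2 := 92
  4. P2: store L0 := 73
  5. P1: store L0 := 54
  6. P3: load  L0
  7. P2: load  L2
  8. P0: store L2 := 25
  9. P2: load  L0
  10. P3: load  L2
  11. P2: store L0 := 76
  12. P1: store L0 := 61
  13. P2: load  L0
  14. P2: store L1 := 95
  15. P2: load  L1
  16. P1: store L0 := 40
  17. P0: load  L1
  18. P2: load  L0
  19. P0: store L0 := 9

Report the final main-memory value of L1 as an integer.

memory[L1] = 95

1. P0: load  L1  bus=[BusRd]  L1: P0=E P1=I P2=I P3=I  mem[L1]=0
2. P3: store L0 := 78  bus=[BusRdX]  L0: P0=I P1=I P2=I P3=M  mem[L0]=60
3. P2: store L2 := 92  bus=[BusRdX]  L2: P0=I P1=I P2=M P3=I  mem[L2]=30
4. P2: store L0 := 73  bus=[BusRdX,Flush]  L0: P0=I P1=I P2=M P3=I  mem[L0]=78
5. P1: store L0 := 54  bus=[BusRdX,Flush]  L0: P0=I P1=M P2=I P3=I  mem[L0]=73
6. P3: load  L0  bus=[BusRd,Flush]  L0: P0=I P1=S P2=I P3=S  mem[L0]=54
7. P2: load  L2  bus=[-]  L2: P0=I P1=I P2=M P3=I  mem[L2]=30
8. P0: store L2 := 25  bus=[BusRdX,Flush]  L2: P0=M P1=I P2=I P3=I  mem[L2]=92
9. P2: load  L0  bus=[BusRd]  L0: P0=I P1=S P2=S P3=S  mem[L0]=54
10. P3: load  L2  bus=[BusRd,Flush]  L2: P0=S P1=I P2=I P3=S  mem[L2]=25
11. P2: store L0 := 76  bus=[BusUpgr]  L0: P0=I P1=I P2=M P3=I  mem[L0]=54
12. P1: store L0 := 61  bus=[BusRdX,Flush]  L0: P0=I P1=M P2=I P3=I  mem[L0]=76
13. P2: load  L0  bus=[BusRd,Flush]  L0: P0=I P1=S P2=S P3=I  mem[L0]=61
14. P2: store L1 := 95  bus=[BusRdX]  L1: P0=I P1=I P2=M P3=I  mem[L1]=0
15. P2: load  L1  bus=[-]  L1: P0=I P1=I P2=M P3=I  mem[L1]=0
16. P1: store L0 := 40  bus=[BusUpgr]  L0: P0=I P1=M P2=I P3=I  mem[L0]=61
17. P0: load  L1  bus=[BusRd,Flush]  L1: P0=S P1=I P2=S P3=I  mem[L1]=95
18. P2: load  L0  bus=[BusRd,Flush]  L0: P0=I P1=S P2=S P3=I  mem[L0]=40
19. P0: store L0 := 9  bus=[BusRdX]  L0: P0=M P1=I P2=I P3=I  mem[L0]=40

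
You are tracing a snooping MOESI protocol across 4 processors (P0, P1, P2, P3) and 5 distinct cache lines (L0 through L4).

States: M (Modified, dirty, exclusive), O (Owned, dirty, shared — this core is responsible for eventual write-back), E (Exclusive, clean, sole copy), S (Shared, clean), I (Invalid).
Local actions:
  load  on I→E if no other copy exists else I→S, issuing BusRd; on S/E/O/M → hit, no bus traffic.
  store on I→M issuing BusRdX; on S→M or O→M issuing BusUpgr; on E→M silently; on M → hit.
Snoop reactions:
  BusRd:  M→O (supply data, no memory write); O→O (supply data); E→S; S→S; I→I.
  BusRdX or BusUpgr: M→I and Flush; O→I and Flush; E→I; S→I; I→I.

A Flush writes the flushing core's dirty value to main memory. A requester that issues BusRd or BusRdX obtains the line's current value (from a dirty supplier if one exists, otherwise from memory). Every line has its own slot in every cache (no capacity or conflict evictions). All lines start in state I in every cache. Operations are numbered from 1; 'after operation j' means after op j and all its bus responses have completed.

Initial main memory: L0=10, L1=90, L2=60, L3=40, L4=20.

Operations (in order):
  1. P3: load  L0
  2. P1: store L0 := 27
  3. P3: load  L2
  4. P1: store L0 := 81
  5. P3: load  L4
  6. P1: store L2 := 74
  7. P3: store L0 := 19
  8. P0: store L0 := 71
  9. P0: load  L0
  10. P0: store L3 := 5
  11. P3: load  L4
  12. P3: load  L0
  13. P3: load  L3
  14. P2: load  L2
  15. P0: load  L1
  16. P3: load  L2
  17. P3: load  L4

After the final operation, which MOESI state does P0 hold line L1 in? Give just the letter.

state = E

  op1 P3: load  L0 → I/I/I/E on L0; bus BusRd; mem=10
  op2 P1: store L0 := 27 → I/M/I/I on L0; bus BusRdX; mem=10
  op3 P3: load  L2 → I/I/I/E on L2; bus BusRd; mem=60
  op4 P1: store L0 := 81 → I/M/I/I on L0; bus (none); mem=10
  op5 P3: load  L4 → I/I/I/E on L4; bus BusRd; mem=20
  op6 P1: store L2 := 74 → I/M/I/I on L2; bus BusRdX; mem=60
  op7 P3: store L0 := 19 → I/I/I/M on L0; bus BusRdX Flush; mem=81
  op8 P0: store L0 := 71 → M/I/I/I on L0; bus BusRdX Flush; mem=19
  op9 P0: load  L0 → M/I/I/I on L0; bus (none); mem=19
  op10 P0: store L3 := 5 → M/I/I/I on L3; bus BusRdX; mem=40
  op11 P3: load  L4 → I/I/I/E on L4; bus (none); mem=20
  op12 P3: load  L0 → O/I/I/S on L0; bus BusRd; mem=19
  op13 P3: load  L3 → O/I/I/S on L3; bus BusRd; mem=40
  op14 P2: load  L2 → I/O/S/I on L2; bus BusRd; mem=60
  op15 P0: load  L1 → E/I/I/I on L1; bus BusRd; mem=90
  op16 P3: load  L2 → I/O/S/S on L2; bus BusRd; mem=60
  op17 P3: load  L4 → I/I/I/E on L4; bus (none); mem=20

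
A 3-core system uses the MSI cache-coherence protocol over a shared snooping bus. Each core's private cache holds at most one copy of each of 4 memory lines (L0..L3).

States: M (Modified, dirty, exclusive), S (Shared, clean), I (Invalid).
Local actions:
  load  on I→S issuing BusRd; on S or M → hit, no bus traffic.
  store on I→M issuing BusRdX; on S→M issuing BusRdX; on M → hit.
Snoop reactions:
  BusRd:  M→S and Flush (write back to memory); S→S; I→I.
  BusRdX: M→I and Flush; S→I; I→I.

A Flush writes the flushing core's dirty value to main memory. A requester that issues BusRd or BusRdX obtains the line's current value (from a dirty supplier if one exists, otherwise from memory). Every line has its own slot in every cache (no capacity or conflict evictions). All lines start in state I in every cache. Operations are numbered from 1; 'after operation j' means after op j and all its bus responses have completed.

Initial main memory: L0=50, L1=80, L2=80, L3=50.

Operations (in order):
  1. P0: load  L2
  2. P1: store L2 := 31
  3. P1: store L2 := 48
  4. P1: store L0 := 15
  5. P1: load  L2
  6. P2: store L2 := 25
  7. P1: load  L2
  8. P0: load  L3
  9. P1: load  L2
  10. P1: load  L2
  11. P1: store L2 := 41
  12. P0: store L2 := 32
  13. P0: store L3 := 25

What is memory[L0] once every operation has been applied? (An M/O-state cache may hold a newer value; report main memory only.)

  op1 P0: load  L2 → S/I/I on L2; bus BusRd; mem=80
  op2 P1: store L2 := 31 → I/M/I on L2; bus BusRdX; mem=80
  op3 P1: store L2 := 48 → I/M/I on L2; bus (none); mem=80
  op4 P1: store L0 := 15 → I/M/I on L0; bus BusRdX; mem=50
  op5 P1: load  L2 → I/M/I on L2; bus (none); mem=80
  op6 P2: store L2 := 25 → I/I/M on L2; bus BusRdX Flush; mem=48
  op7 P1: load  L2 → I/S/S on L2; bus BusRd Flush; mem=25
  op8 P0: load  L3 → S/I/I on L3; bus BusRd; mem=50
  op9 P1: load  L2 → I/S/S on L2; bus (none); mem=25
  op10 P1: load  L2 → I/S/S on L2; bus (none); mem=25
  op11 P1: store L2 := 41 → I/M/I on L2; bus BusRdX; mem=25
  op12 P0: store L2 := 32 → M/I/I on L2; bus BusRdX Flush; mem=41
  op13 P0: store L3 := 25 → M/I/I on L3; bus BusRdX; mem=50

memory[L0] = 50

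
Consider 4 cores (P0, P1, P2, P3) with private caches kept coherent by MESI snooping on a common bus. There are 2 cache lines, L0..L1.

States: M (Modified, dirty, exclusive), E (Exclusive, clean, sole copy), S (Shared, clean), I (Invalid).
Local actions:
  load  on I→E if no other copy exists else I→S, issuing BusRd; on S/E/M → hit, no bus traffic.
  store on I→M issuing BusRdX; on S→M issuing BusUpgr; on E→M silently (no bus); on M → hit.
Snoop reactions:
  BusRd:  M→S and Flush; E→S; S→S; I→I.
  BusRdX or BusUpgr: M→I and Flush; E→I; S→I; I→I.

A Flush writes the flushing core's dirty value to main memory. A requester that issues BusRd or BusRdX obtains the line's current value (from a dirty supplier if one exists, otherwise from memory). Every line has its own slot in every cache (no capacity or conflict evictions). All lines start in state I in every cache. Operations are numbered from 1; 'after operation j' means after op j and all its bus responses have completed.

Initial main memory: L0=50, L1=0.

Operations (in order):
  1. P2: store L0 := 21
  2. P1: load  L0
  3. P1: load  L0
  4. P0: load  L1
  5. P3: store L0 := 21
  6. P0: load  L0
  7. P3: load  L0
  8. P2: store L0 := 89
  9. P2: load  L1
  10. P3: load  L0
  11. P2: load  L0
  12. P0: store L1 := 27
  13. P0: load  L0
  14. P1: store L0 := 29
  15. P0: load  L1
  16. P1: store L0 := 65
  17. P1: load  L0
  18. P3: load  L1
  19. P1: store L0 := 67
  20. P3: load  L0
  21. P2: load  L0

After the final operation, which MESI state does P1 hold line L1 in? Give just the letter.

state = I

step 1: P2: store L0 := 21  ⟶  IIMI  (L0)  txn=BusRdX  M[L0]=50
step 2: P1: load  L0  ⟶  ISSI  (L0)  txn=BusRd+Flush  M[L0]=21
step 3: P1: load  L0  ⟶  ISSI  (L0)  txn=∅  M[L0]=21
step 4: P0: load  L1  ⟶  EIII  (L1)  txn=BusRd  M[L1]=0
step 5: P3: store L0 := 21  ⟶  IIIM  (L0)  txn=BusRdX  M[L0]=21
step 6: P0: load  L0  ⟶  SIIS  (L0)  txn=BusRd+Flush  M[L0]=21
step 7: P3: load  L0  ⟶  SIIS  (L0)  txn=∅  M[L0]=21
step 8: P2: store L0 := 89  ⟶  IIMI  (L0)  txn=BusRdX  M[L0]=21
step 9: P2: load  L1  ⟶  SISI  (L1)  txn=BusRd  M[L1]=0
step 10: P3: load  L0  ⟶  IISS  (L0)  txn=BusRd+Flush  M[L0]=89
step 11: P2: load  L0  ⟶  IISS  (L0)  txn=∅  M[L0]=89
step 12: P0: store L1 := 27  ⟶  MIII  (L1)  txn=BusUpgr  M[L1]=0
step 13: P0: load  L0  ⟶  SISS  (L0)  txn=BusRd  M[L0]=89
step 14: P1: store L0 := 29  ⟶  IMII  (L0)  txn=BusRdX  M[L0]=89
step 15: P0: load  L1  ⟶  MIII  (L1)  txn=∅  M[L1]=0
step 16: P1: store L0 := 65  ⟶  IMII  (L0)  txn=∅  M[L0]=89
step 17: P1: load  L0  ⟶  IMII  (L0)  txn=∅  M[L0]=89
step 18: P3: load  L1  ⟶  SIIS  (L1)  txn=BusRd+Flush  M[L1]=27
step 19: P1: store L0 := 67  ⟶  IMII  (L0)  txn=∅  M[L0]=89
step 20: P3: load  L0  ⟶  ISIS  (L0)  txn=BusRd+Flush  M[L0]=67
step 21: P2: load  L0  ⟶  ISSS  (L0)  txn=BusRd  M[L0]=67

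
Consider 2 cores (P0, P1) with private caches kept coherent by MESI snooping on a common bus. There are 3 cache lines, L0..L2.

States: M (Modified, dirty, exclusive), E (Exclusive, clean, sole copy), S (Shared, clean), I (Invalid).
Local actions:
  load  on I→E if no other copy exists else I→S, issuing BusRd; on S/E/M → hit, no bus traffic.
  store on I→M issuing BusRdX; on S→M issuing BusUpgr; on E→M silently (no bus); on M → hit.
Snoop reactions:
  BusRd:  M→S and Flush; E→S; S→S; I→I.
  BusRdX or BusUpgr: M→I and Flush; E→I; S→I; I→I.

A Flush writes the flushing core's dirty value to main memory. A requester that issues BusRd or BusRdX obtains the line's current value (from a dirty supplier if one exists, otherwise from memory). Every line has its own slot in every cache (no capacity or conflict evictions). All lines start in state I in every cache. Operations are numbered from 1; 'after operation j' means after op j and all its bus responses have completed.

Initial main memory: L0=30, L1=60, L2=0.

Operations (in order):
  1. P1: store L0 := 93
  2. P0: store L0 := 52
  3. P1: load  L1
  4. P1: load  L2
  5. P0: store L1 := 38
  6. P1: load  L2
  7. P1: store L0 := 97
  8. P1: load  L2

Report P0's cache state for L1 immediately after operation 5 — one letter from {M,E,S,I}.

[1] P1: store L0 := 93 | P0:I, P1:M(93) | bus: BusRdX
[2] P0: store L0 := 52 | P0:M(52), P1:I | bus: BusRdX,Flush
[3] P1: load  L1 | P0:I, P1:E(60) | bus: BusRd
[4] P1: load  L2 | P0:I, P1:E(0) | bus: BusRd
[5] P0: store L1 := 38 | P0:M(38), P1:I | bus: BusRdX
[6] P1: load  L2 | P0:I, P1:E(0) | bus: none
[7] P1: store L0 := 97 | P0:I, P1:M(97) | bus: BusRdX,Flush
[8] P1: load  L2 | P0:I, P1:E(0) | bus: none

state = M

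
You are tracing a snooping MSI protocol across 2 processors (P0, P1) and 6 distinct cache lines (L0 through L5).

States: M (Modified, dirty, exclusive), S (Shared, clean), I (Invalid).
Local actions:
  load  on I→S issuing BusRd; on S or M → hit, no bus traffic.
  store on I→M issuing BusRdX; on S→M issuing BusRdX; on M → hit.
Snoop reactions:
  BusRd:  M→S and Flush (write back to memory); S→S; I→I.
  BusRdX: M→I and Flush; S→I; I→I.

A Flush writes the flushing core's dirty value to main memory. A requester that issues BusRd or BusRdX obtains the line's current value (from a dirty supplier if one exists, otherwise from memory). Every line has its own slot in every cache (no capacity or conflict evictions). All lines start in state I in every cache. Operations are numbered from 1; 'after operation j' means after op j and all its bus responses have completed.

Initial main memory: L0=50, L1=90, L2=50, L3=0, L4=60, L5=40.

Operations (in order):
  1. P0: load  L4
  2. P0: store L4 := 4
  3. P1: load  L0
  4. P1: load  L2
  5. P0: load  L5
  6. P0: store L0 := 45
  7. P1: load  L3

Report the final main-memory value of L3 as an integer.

step 1: P0: load  L4  ⟶  SI  (L4)  txn=BusRd  M[L4]=60
step 2: P0: store L4 := 4  ⟶  MI  (L4)  txn=BusRdX  M[L4]=60
step 3: P1: load  L0  ⟶  IS  (L0)  txn=BusRd  M[L0]=50
step 4: P1: load  L2  ⟶  IS  (L2)  txn=BusRd  M[L2]=50
step 5: P0: load  L5  ⟶  SI  (L5)  txn=BusRd  M[L5]=40
step 6: P0: store L0 := 45  ⟶  MI  (L0)  txn=BusRdX  M[L0]=50
step 7: P1: load  L3  ⟶  IS  (L3)  txn=BusRd  M[L3]=0

memory[L3] = 0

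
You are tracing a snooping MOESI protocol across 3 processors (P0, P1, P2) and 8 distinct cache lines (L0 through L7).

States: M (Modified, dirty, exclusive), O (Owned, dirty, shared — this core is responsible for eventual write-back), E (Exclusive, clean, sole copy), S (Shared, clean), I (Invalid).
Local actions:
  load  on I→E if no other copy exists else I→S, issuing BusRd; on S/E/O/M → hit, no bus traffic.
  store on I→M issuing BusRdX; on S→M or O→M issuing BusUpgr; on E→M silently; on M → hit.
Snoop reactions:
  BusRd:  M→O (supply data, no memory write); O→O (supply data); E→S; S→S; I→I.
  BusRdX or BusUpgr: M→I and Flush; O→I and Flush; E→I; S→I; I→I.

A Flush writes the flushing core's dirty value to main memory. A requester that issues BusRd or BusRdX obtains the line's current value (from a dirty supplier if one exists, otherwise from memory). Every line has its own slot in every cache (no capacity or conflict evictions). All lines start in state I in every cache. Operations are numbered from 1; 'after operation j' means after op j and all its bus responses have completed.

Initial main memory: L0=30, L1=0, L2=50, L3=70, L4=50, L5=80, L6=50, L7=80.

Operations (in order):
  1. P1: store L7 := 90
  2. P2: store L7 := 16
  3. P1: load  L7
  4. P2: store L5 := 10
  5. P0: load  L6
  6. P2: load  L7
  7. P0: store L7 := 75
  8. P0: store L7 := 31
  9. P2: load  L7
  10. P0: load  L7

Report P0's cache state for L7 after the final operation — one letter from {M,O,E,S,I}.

  op1 P1: store L7 := 90 → I/M/I on L7; bus BusRdX; mem=80
  op2 P2: store L7 := 16 → I/I/M on L7; bus BusRdX Flush; mem=90
  op3 P1: load  L7 → I/S/O on L7; bus BusRd; mem=90
  op4 P2: store L5 := 10 → I/I/M on L5; bus BusRdX; mem=80
  op5 P0: load  L6 → E/I/I on L6; bus BusRd; mem=50
  op6 P2: load  L7 → I/S/O on L7; bus (none); mem=90
  op7 P0: store L7 := 75 → M/I/I on L7; bus BusRdX Flush; mem=16
  op8 P0: store L7 := 31 → M/I/I on L7; bus (none); mem=16
  op9 P2: load  L7 → O/I/S on L7; bus BusRd; mem=16
  op10 P0: load  L7 → O/I/S on L7; bus (none); mem=16

state = O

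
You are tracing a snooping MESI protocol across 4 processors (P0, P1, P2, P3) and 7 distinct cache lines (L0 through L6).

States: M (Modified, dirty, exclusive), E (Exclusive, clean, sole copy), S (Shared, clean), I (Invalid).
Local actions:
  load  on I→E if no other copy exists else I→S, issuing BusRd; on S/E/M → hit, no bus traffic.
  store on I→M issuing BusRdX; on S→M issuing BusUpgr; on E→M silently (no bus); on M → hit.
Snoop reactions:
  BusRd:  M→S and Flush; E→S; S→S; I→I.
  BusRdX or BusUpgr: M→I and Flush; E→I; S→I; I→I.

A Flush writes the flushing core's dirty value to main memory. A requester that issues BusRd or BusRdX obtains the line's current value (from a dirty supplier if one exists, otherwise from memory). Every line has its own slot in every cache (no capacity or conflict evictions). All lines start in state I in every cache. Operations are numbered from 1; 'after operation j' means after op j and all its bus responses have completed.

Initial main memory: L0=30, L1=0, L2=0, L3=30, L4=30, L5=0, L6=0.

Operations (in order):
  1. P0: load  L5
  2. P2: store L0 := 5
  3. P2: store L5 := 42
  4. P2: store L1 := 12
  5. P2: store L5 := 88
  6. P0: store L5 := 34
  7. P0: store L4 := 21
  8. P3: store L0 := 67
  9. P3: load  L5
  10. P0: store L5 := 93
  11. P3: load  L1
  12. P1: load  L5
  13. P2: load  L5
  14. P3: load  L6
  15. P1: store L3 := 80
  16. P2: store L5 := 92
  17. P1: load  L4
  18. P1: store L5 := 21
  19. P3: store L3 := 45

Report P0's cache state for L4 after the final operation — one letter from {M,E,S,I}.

state = S

[1] P0: load  L5 | P0:E(0), P1:I, P2:I, P3:I | bus: BusRd
[2] P2: store L0 := 5 | P0:I, P1:I, P2:M(5), P3:I | bus: BusRdX
[3] P2: store L5 := 42 | P0:I, P1:I, P2:M(42), P3:I | bus: BusRdX
[4] P2: store L1 := 12 | P0:I, P1:I, P2:M(12), P3:I | bus: BusRdX
[5] P2: store L5 := 88 | P0:I, P1:I, P2:M(88), P3:I | bus: none
[6] P0: store L5 := 34 | P0:M(34), P1:I, P2:I, P3:I | bus: BusRdX,Flush
[7] P0: store L4 := 21 | P0:M(21), P1:I, P2:I, P3:I | bus: BusRdX
[8] P3: store L0 := 67 | P0:I, P1:I, P2:I, P3:M(67) | bus: BusRdX,Flush
[9] P3: load  L5 | P0:S(34), P1:I, P2:I, P3:S(34) | bus: BusRd,Flush
[10] P0: store L5 := 93 | P0:M(93), P1:I, P2:I, P3:I | bus: BusUpgr
[11] P3: load  L1 | P0:I, P1:I, P2:S(12), P3:S(12) | bus: BusRd,Flush
[12] P1: load  L5 | P0:S(93), P1:S(93), P2:I, P3:I | bus: BusRd,Flush
[13] P2: load  L5 | P0:S(93), P1:S(93), P2:S(93), P3:I | bus: BusRd
[14] P3: load  L6 | P0:I, P1:I, P2:I, P3:E(0) | bus: BusRd
[15] P1: store L3 := 80 | P0:I, P1:M(80), P2:I, P3:I | bus: BusRdX
[16] P2: store L5 := 92 | P0:I, P1:I, P2:M(92), P3:I | bus: BusUpgr
[17] P1: load  L4 | P0:S(21), P1:S(21), P2:I, P3:I | bus: BusRd,Flush
[18] P1: store L5 := 21 | P0:I, P1:M(21), P2:I, P3:I | bus: BusRdX,Flush
[19] P3: store L3 := 45 | P0:I, P1:I, P2:I, P3:M(45) | bus: BusRdX,Flush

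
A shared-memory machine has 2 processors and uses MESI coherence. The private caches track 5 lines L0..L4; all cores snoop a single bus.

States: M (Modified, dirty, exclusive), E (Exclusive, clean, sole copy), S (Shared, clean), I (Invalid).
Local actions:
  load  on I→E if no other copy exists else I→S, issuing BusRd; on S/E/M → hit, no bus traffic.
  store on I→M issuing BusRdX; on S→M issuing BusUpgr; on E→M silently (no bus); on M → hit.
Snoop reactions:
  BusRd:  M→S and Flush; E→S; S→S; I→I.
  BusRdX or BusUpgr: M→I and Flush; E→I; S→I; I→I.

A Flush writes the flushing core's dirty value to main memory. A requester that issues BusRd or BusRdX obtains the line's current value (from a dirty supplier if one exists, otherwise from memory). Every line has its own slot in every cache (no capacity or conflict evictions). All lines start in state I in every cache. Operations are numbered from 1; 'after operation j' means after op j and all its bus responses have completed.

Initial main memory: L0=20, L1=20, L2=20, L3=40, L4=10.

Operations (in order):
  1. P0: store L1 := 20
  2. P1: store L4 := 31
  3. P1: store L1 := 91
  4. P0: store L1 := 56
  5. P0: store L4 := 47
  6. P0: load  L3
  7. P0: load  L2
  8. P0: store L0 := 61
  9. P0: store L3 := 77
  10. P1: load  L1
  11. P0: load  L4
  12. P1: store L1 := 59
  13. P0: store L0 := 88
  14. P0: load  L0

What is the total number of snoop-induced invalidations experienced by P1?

step 1: P0: store L1 := 20  ⟶  MI  (L1)  txn=BusRdX  M[L1]=20
step 2: P1: store L4 := 31  ⟶  IM  (L4)  txn=BusRdX  M[L4]=10
step 3: P1: store L1 := 91  ⟶  IM  (L1)  txn=BusRdX+Flush  M[L1]=20
step 4: P0: store L1 := 56  ⟶  MI  (L1)  txn=BusRdX+Flush  M[L1]=91
step 5: P0: store L4 := 47  ⟶  MI  (L4)  txn=BusRdX+Flush  M[L4]=31
step 6: P0: load  L3  ⟶  EI  (L3)  txn=BusRd  M[L3]=40
step 7: P0: load  L2  ⟶  EI  (L2)  txn=BusRd  M[L2]=20
step 8: P0: store L0 := 61  ⟶  MI  (L0)  txn=BusRdX  M[L0]=20
step 9: P0: store L3 := 77  ⟶  MI  (L3)  txn=∅  M[L3]=40
step 10: P1: load  L1  ⟶  SS  (L1)  txn=BusRd+Flush  M[L1]=56
step 11: P0: load  L4  ⟶  MI  (L4)  txn=∅  M[L4]=31
step 12: P1: store L1 := 59  ⟶  IM  (L1)  txn=BusUpgr  M[L1]=56
step 13: P0: store L0 := 88  ⟶  MI  (L0)  txn=∅  M[L0]=20
step 14: P0: load  L0  ⟶  MI  (L0)  txn=∅  M[L0]=20

invalidations = 2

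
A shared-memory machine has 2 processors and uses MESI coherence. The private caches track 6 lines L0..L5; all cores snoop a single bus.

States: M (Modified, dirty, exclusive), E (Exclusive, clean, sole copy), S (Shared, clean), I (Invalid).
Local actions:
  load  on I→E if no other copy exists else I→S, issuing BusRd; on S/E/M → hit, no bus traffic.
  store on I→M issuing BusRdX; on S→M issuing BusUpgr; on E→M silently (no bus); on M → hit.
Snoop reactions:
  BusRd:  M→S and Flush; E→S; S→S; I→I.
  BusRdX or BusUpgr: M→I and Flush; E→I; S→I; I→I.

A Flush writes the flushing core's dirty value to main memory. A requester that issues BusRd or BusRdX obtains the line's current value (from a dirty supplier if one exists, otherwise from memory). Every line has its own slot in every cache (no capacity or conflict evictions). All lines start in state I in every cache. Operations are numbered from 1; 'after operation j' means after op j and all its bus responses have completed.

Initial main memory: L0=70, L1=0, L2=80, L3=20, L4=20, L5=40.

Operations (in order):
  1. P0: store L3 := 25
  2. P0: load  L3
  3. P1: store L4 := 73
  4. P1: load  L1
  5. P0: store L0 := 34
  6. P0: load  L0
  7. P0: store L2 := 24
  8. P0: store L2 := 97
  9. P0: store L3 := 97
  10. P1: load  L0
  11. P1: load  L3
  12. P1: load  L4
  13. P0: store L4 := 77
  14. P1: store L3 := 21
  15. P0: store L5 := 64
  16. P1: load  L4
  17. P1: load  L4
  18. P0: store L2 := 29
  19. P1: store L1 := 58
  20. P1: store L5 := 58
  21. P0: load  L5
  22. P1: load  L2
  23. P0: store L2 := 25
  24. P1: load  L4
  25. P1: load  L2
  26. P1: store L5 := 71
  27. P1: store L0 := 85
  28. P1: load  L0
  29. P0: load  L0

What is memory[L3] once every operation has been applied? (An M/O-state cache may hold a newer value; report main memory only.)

[1] P0: store L3 := 25 | P0:M(25), P1:I | bus: BusRdX
[2] P0: load  L3 | P0:M(25), P1:I | bus: none
[3] P1: store L4 := 73 | P0:I, P1:M(73) | bus: BusRdX
[4] P1: load  L1 | P0:I, P1:E(0) | bus: BusRd
[5] P0: store L0 := 34 | P0:M(34), P1:I | bus: BusRdX
[6] P0: load  L0 | P0:M(34), P1:I | bus: none
[7] P0: store L2 := 24 | P0:M(24), P1:I | bus: BusRdX
[8] P0: store L2 := 97 | P0:M(97), P1:I | bus: none
[9] P0: store L3 := 97 | P0:M(97), P1:I | bus: none
[10] P1: load  L0 | P0:S(34), P1:S(34) | bus: BusRd,Flush
[11] P1: load  L3 | P0:S(97), P1:S(97) | bus: BusRd,Flush
[12] P1: load  L4 | P0:I, P1:M(73) | bus: none
[13] P0: store L4 := 77 | P0:M(77), P1:I | bus: BusRdX,Flush
[14] P1: store L3 := 21 | P0:I, P1:M(21) | bus: BusUpgr
[15] P0: store L5 := 64 | P0:M(64), P1:I | bus: BusRdX
[16] P1: load  L4 | P0:S(77), P1:S(77) | bus: BusRd,Flush
[17] P1: load  L4 | P0:S(77), P1:S(77) | bus: none
[18] P0: store L2 := 29 | P0:M(29), P1:I | bus: none
[19] P1: store L1 := 58 | P0:I, P1:M(58) | bus: none
[20] P1: store L5 := 58 | P0:I, P1:M(58) | bus: BusRdX,Flush
[21] P0: load  L5 | P0:S(58), P1:S(58) | bus: BusRd,Flush
[22] P1: load  L2 | P0:S(29), P1:S(29) | bus: BusRd,Flush
[23] P0: store L2 := 25 | P0:M(25), P1:I | bus: BusUpgr
[24] P1: load  L4 | P0:S(77), P1:S(77) | bus: none
[25] P1: load  L2 | P0:S(25), P1:S(25) | bus: BusRd,Flush
[26] P1: store L5 := 71 | P0:I, P1:M(71) | bus: BusUpgr
[27] P1: store L0 := 85 | P0:I, P1:M(85) | bus: BusUpgr
[28] P1: load  L0 | P0:I, P1:M(85) | bus: none
[29] P0: load  L0 | P0:S(85), P1:S(85) | bus: BusRd,Flush

memory[L3] = 97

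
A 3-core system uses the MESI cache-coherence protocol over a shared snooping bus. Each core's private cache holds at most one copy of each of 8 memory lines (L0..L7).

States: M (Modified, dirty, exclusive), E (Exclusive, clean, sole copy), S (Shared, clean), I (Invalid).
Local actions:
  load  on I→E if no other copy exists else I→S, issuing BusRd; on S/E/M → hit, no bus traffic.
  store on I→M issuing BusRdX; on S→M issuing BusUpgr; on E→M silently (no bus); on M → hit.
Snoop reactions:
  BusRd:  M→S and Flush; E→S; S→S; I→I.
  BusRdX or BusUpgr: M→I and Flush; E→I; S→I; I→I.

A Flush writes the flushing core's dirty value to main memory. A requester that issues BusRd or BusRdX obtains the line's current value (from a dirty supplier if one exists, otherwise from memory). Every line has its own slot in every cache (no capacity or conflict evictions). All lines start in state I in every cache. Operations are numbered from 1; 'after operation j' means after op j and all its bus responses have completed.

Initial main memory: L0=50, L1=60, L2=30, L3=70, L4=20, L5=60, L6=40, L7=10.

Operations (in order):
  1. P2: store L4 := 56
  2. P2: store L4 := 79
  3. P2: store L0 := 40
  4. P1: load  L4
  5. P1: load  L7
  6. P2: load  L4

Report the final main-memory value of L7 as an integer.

step 1: P2: store L4 := 56  ⟶  IIM  (L4)  txn=BusRdX  M[L4]=20
step 2: P2: store L4 := 79  ⟶  IIM  (L4)  txn=∅  M[L4]=20
step 3: P2: store L0 := 40  ⟶  IIM  (L0)  txn=BusRdX  M[L0]=50
step 4: P1: load  L4  ⟶  ISS  (L4)  txn=BusRd+Flush  M[L4]=79
step 5: P1: load  L7  ⟶  IEI  (L7)  txn=BusRd  M[L7]=10
step 6: P2: load  L4  ⟶  ISS  (L4)  txn=∅  M[L4]=79

memory[L7] = 10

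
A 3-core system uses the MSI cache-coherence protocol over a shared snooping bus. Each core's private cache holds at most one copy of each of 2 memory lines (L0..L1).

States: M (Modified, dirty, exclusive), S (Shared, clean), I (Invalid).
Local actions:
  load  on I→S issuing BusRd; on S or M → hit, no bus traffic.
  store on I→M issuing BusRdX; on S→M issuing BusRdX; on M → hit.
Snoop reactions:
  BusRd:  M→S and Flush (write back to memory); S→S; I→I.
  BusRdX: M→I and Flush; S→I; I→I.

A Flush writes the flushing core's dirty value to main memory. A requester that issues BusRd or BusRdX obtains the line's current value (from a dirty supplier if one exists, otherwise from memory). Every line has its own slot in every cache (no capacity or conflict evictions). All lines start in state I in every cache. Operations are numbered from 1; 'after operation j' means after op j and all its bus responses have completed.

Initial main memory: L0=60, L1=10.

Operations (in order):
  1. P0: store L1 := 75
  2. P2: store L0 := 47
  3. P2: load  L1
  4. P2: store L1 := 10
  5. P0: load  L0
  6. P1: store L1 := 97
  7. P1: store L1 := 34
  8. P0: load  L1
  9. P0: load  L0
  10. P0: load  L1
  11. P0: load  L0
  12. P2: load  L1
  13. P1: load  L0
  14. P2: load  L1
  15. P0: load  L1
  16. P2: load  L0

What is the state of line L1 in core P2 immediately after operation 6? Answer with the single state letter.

  op1 P0: store L1 := 75 → M/I/I on L1; bus BusRdX; mem=10
  op2 P2: store L0 := 47 → I/I/M on L0; bus BusRdX; mem=60
  op3 P2: load  L1 → S/I/S on L1; bus BusRd Flush; mem=75
  op4 P2: store L1 := 10 → I/I/M on L1; bus BusRdX; mem=75
  op5 P0: load  L0 → S/I/S on L0; bus BusRd Flush; mem=47
  op6 P1: store L1 := 97 → I/M/I on L1; bus BusRdX Flush; mem=10
  op7 P1: store L1 := 34 → I/M/I on L1; bus (none); mem=10
  op8 P0: load  L1 → S/S/I on L1; bus BusRd Flush; mem=34
  op9 P0: load  L0 → S/I/S on L0; bus (none); mem=47
  op10 P0: load  L1 → S/S/I on L1; bus (none); mem=34
  op11 P0: load  L0 → S/I/S on L0; bus (none); mem=47
  op12 P2: load  L1 → S/S/S on L1; bus BusRd; mem=34
  op13 P1: load  L0 → S/S/S on L0; bus BusRd; mem=47
  op14 P2: load  L1 → S/S/S on L1; bus (none); mem=34
  op15 P0: load  L1 → S/S/S on L1; bus (none); mem=34
  op16 P2: load  L0 → S/S/S on L0; bus (none); mem=47

state = I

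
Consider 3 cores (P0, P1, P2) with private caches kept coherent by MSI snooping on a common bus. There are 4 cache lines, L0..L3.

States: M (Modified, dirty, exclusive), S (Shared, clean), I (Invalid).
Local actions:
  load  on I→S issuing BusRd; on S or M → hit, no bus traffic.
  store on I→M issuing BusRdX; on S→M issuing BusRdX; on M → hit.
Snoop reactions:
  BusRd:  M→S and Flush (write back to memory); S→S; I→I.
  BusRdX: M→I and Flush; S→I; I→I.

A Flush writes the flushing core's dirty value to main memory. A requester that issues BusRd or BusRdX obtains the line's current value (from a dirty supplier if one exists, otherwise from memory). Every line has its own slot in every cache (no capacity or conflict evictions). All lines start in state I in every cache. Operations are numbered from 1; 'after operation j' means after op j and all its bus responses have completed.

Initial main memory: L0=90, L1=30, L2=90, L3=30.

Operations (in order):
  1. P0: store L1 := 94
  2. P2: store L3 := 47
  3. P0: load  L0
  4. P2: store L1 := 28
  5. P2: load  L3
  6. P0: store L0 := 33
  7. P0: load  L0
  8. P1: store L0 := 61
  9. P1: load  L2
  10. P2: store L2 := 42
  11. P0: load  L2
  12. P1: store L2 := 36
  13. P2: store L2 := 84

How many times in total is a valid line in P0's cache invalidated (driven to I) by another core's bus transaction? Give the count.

invalidations = 3

1. P0: store L1 := 94  bus=[BusRdX]  L1: P0=M P1=I P2=I  mem[L1]=30
2. P2: store L3 := 47  bus=[BusRdX]  L3: P0=I P1=I P2=M  mem[L3]=30
3. P0: load  L0  bus=[BusRd]  L0: P0=S P1=I P2=I  mem[L0]=90
4. P2: store L1 := 28  bus=[BusRdX,Flush]  L1: P0=I P1=I P2=M  mem[L1]=94
5. P2: load  L3  bus=[-]  L3: P0=I P1=I P2=M  mem[L3]=30
6. P0: store L0 := 33  bus=[BusRdX]  L0: P0=M P1=I P2=I  mem[L0]=90
7. P0: load  L0  bus=[-]  L0: P0=M P1=I P2=I  mem[L0]=90
8. P1: store L0 := 61  bus=[BusRdX,Flush]  L0: P0=I P1=M P2=I  mem[L0]=33
9. P1: load  L2  bus=[BusRd]  L2: P0=I P1=S P2=I  mem[L2]=90
10. P2: store L2 := 42  bus=[BusRdX]  L2: P0=I P1=I P2=M  mem[L2]=90
11. P0: load  L2  bus=[BusRd,Flush]  L2: P0=S P1=I P2=S  mem[L2]=42
12. P1: store L2 := 36  bus=[BusRdX]  L2: P0=I P1=M P2=I  mem[L2]=42
13. P2: store L2 := 84  bus=[BusRdX,Flush]  L2: P0=I P1=I P2=M  mem[L2]=36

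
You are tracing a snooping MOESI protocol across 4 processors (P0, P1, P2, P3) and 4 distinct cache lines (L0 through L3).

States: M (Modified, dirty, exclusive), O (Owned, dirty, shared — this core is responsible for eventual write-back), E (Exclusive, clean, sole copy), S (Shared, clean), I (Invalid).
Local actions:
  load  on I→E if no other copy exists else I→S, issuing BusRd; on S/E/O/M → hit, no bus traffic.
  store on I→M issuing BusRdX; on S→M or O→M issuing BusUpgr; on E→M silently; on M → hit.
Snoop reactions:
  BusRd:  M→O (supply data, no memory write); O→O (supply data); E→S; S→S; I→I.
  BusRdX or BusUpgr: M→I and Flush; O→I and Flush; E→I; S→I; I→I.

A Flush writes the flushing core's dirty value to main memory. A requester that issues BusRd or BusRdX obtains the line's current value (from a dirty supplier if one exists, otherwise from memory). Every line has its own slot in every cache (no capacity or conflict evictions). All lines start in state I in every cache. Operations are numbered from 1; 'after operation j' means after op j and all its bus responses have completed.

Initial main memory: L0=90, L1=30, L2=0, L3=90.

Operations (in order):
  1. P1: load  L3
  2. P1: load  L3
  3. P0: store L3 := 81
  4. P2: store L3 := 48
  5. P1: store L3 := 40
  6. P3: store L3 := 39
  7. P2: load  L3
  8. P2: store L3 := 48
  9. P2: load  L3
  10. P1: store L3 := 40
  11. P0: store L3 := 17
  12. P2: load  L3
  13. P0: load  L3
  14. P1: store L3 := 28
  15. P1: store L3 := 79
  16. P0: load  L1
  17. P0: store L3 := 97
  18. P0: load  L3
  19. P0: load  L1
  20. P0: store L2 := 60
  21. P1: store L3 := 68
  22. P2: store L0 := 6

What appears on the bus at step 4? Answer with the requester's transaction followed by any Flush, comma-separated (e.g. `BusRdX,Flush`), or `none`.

  op1 P1: load  L3 → I/E/I/I on L3; bus BusRd; mem=90
  op2 P1: load  L3 → I/E/I/I on L3; bus (none); mem=90
  op3 P0: store L3 := 81 → M/I/I/I on L3; bus BusRdX; mem=90
  op4 P2: store L3 := 48 → I/I/M/I on L3; bus BusRdX Flush; mem=81
  op5 P1: store L3 := 40 → I/M/I/I on L3; bus BusRdX Flush; mem=48
  op6 P3: store L3 := 39 → I/I/I/M on L3; bus BusRdX Flush; mem=40
  op7 P2: load  L3 → I/I/S/O on L3; bus BusRd; mem=40
  op8 P2: store L3 := 48 → I/I/M/I on L3; bus BusUpgr Flush; mem=39
  op9 P2: load  L3 → I/I/M/I on L3; bus (none); mem=39
  op10 P1: store L3 := 40 → I/M/I/I on L3; bus BusRdX Flush; mem=48
  op11 P0: store L3 := 17 → M/I/I/I on L3; bus BusRdX Flush; mem=40
  op12 P2: load  L3 → O/I/S/I on L3; bus BusRd; mem=40
  op13 P0: load  L3 → O/I/S/I on L3; bus (none); mem=40
  op14 P1: store L3 := 28 → I/M/I/I on L3; bus BusRdX Flush; mem=17
  op15 P1: store L3 := 79 → I/M/I/I on L3; bus (none); mem=17
  op16 P0: load  L1 → E/I/I/I on L1; bus BusRd; mem=30
  op17 P0: store L3 := 97 → M/I/I/I on L3; bus BusRdX Flush; mem=79
  op18 P0: load  L3 → M/I/I/I on L3; bus (none); mem=79
  op19 P0: load  L1 → E/I/I/I on L1; bus (none); mem=30
  op20 P0: store L2 := 60 → M/I/I/I on L2; bus BusRdX; mem=0
  op21 P1: store L3 := 68 → I/M/I/I on L3; bus BusRdX Flush; mem=97
  op22 P2: store L0 := 6 → I/I/M/I on L0; bus BusRdX; mem=90

bus = BusRdX,Flush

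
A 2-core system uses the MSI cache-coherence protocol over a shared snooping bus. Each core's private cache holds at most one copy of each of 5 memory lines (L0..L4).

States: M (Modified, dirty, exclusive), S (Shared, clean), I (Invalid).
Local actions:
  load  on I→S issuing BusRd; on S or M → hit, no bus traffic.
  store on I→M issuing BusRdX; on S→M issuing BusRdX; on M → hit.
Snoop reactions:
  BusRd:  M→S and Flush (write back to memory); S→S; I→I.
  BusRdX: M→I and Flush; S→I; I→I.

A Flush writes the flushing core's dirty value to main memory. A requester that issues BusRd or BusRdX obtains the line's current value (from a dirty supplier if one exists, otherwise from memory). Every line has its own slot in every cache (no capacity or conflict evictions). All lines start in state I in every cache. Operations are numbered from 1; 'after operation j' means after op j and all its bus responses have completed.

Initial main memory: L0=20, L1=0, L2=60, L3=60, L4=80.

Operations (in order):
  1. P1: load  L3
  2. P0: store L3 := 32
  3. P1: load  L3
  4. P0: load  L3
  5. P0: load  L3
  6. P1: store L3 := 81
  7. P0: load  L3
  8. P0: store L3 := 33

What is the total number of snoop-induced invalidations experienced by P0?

  op1 P1: load  L3 → I/S on L3; bus BusRd; mem=60
  op2 P0: store L3 := 32 → M/I on L3; bus BusRdX; mem=60
  op3 P1: load  L3 → S/S on L3; bus BusRd Flush; mem=32
  op4 P0: load  L3 → S/S on L3; bus (none); mem=32
  op5 P0: load  L3 → S/S on L3; bus (none); mem=32
  op6 P1: store L3 := 81 → I/M on L3; bus BusRdX; mem=32
  op7 P0: load  L3 → S/S on L3; bus BusRd Flush; mem=81
  op8 P0: store L3 := 33 → M/I on L3; bus BusRdX; mem=81

invalidations = 1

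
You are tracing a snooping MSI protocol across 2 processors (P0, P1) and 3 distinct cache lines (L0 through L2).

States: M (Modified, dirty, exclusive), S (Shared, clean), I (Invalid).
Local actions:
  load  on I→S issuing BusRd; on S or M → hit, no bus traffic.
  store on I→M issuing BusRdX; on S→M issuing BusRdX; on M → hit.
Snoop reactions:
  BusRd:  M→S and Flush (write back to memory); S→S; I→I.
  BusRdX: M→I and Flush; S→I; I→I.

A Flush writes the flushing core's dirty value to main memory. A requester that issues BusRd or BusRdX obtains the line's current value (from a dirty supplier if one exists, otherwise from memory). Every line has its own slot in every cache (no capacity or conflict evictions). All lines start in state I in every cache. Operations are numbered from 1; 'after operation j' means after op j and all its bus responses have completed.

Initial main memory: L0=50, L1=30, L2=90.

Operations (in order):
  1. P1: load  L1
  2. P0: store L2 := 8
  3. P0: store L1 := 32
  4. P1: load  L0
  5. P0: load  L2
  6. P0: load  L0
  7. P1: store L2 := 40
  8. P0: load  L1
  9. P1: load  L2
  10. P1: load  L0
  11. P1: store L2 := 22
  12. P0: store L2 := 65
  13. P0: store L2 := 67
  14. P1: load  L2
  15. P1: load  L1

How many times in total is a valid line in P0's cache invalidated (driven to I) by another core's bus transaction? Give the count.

[1] P1: load  L1 | P0:I, P1:S(30) | bus: BusRd
[2] P0: store L2 := 8 | P0:M(8), P1:I | bus: BusRdX
[3] P0: store L1 := 32 | P0:M(32), P1:I | bus: BusRdX
[4] P1: load  L0 | P0:I, P1:S(50) | bus: BusRd
[5] P0: load  L2 | P0:M(8), P1:I | bus: none
[6] P0: load  L0 | P0:S(50), P1:S(50) | bus: BusRd
[7] P1: store L2 := 40 | P0:I, P1:M(40) | bus: BusRdX,Flush
[8] P0: load  L1 | P0:M(32), P1:I | bus: none
[9] P1: load  L2 | P0:I, P1:M(40) | bus: none
[10] P1: load  L0 | P0:S(50), P1:S(50) | bus: none
[11] P1: store L2 := 22 | P0:I, P1:M(22) | bus: none
[12] P0: store L2 := 65 | P0:M(65), P1:I | bus: BusRdX,Flush
[13] P0: store L2 := 67 | P0:M(67), P1:I | bus: none
[14] P1: load  L2 | P0:S(67), P1:S(67) | bus: BusRd,Flush
[15] P1: load  L1 | P0:S(32), P1:S(32) | bus: BusRd,Flush

invalidations = 1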